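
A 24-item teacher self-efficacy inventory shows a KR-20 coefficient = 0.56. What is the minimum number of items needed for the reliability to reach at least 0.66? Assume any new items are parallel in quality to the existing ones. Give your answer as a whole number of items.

37

Spearman-Brown solved for the length factor n:
n = r*(1 − r) / [ r (1 − r*) ]
n = 0.66(1 − 0.56) / [0.56(1 − 0.66)]
n = 0.2904 / 0.1904 ≈ 1.5252
1.5252 × 24 = 36.60 → 37 items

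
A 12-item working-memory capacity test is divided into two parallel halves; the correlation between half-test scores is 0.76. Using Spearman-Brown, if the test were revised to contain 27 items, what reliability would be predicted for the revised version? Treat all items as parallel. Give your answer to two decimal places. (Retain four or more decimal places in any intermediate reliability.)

Full-test reliability from the split-half r: r_full = 2(0.76)/(1 + 0.76) = 0.8636
Length factor from 12 to 27 items: n = 27/12 = 2.2500
r_new = n·r_full / (1 + (n − 1)·r_full) = 1.9431 / 2.0795 ≈ 0.9344

0.93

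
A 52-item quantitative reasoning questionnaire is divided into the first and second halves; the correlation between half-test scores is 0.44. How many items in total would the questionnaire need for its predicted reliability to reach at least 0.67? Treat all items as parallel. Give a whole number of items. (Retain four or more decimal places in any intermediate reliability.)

Corrected full-test reliability: r_full = 2 × 0.44 / (1 + 0.44) ≈ 0.6111
Solve Spearman-Brown for n: n = 0.67(1 − 0.6111) / [0.6111(1 − 0.67)] = 1.2921
Items = 1.2921 × 52 ≈ 67.19 → 68

68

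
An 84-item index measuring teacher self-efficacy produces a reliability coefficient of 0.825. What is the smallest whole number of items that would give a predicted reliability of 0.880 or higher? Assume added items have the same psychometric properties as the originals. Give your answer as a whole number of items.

131

Spearman-Brown solved for the length factor n:
n = r*(1 − r) / [ r (1 − r*) ]
n = 0.880(1 − 0.825) / [0.825(1 − 0.880)]
  = 0.154000 / 0.099000 = 1.5556
1.5556 × 84 = 130.67 → 131 items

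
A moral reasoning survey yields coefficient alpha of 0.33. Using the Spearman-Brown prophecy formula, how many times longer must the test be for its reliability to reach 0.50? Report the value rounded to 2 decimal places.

2.03

n = 0.50(1 − 0.33) / [0.33(1 − 0.50)]
n = 0.3350 / 0.1650 ≈ 2.0303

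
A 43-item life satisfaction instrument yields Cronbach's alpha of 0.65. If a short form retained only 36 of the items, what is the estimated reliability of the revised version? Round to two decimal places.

The new length is 36/43 = 0.8372 times the old.
By Spearman-Brown, r_new = n r / (1 + (n − 1) r).
r_new = 0.8372·0.65 / [1 + (0.8372 − 1)·0.65]
     = 0.5442 / 0.8942 = 0.6086

0.61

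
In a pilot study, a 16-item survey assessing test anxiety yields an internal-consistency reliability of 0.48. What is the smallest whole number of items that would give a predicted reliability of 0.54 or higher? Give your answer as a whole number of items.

21

n = [0.54 × 0.52] / [0.48 × 0.46]
  = 0.2808 / 0.2208 = 1.2717
1.2717 × 16 = 20.35 → 21 items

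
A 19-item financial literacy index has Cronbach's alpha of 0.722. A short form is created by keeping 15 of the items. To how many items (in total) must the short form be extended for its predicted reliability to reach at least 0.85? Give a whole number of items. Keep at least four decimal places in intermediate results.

42

Short-form reliability: n = 15/19 = 0.7895; r_15 = n·r/(1+(n−1)r) ≈ 0.6722
Then solve for n' with r_old = 0.6722, r_target = 0.85: n' = 0.85(1 − 0.6722)/[0.6722(1 − 0.85)] = 2.7634
Items = 2.7634 × 15 ≈ 41.45 → 42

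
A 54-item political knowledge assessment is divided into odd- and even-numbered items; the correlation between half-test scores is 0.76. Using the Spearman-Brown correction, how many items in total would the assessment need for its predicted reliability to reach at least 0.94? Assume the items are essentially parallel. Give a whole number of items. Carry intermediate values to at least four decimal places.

Corrected full-test reliability: r_full = 2 × 0.76 / (1 + 0.76) ≈ 0.8636
n = r_tgt(1 − r_full) / [r_full(1 − r_tgt)] = 0.94 × 0.1364 / (0.8636 × 0.06) ≈ 2.4744
Required items = 2.4744 × 54 = 133.62, so 134 items.

134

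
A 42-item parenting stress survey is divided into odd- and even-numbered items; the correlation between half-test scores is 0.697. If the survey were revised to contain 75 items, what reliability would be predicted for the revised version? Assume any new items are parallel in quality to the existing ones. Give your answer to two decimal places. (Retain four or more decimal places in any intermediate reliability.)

0.89

Full-test reliability from the split-half r: r_full = 2(0.697)/(1 + 0.697) = 0.8214
Length factor from 42 to 75 items: n = 75/42 = 1.7857
r_new = n·r_full / (1 + (n − 1)·r_full) = 1.4668 / 1.6454 ≈ 0.8915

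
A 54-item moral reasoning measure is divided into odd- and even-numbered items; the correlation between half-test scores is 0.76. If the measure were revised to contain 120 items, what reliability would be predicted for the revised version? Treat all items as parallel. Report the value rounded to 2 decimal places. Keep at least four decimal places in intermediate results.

0.93

Full-test reliability from the split-half r: r_full = 2(0.76)/(1 + 0.76) = 0.8636
Then adjust to 120 items: n = 120/54 = 2.2222
r_new = n·r_full / (1 + (n − 1)·r_full) = 1.9191 / 2.0555 ≈ 0.9336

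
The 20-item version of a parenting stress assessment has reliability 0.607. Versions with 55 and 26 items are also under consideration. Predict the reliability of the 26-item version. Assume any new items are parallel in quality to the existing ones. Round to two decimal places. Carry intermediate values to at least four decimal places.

0.67

The 55-item form is not needed; work directly from the 20-item form with n = 26/20 = 1.3000.
r_{26} = n·r / (1 + (n − 1)·r) = 0.7891 / 1.1821 ≈ 0.6675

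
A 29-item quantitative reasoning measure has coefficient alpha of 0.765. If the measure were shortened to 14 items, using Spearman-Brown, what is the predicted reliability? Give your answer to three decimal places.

Length ratio n = 14/29 = 0.4828
r_new = (0.4828 × 0.765) / (1 + (0.4828 − 1) × 0.765)
r_new = 0.3693 / 0.6043 ≈ 0.6111

0.611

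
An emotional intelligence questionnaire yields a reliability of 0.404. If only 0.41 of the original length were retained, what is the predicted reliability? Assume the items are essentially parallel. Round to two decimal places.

0.22

r_new = (0.41 × 0.404) / (1 + (0.41 − 1) × 0.404)
r_new = 0.1656 / 0.7616 ≈ 0.2174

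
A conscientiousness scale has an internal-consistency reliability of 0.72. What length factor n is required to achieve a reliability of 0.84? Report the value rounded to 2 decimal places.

2.04

Invert Spearman-Brown to solve for n:
n = r_target (1 − r_old) / [ r_old (1 − r_target) ]
n = 0.84(1 − 0.72) / [0.72(1 − 0.84)]
n = 0.2352 / 0.1152 ≈ 2.0417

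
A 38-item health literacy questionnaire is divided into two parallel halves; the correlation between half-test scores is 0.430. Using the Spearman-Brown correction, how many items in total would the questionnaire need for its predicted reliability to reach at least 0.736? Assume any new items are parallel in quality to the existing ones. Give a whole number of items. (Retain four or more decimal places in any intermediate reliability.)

71

Corrected full-test reliability: r_full = 2 × 0.430 / (1 + 0.430) ≈ 0.6014
n = r_tgt(1 − r_full) / [r_full(1 − r_tgt)] = 0.736 × 0.3986 / (0.6014 × 0.264) ≈ 1.8478
Items = 1.8478 × 38 ≈ 70.22 → 71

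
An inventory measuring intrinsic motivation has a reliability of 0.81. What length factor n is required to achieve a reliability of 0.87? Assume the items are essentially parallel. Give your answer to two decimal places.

n = 0.87(1 − 0.81) / [0.81(1 − 0.87)]
  = 0.1653 / 0.1053 = 1.5698

1.57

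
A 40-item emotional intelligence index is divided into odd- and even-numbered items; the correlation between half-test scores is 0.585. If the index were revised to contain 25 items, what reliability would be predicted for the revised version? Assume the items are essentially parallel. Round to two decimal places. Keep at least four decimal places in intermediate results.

Full-test reliability from the split-half r: r_full = 2(0.585)/(1 + 0.585) = 0.7382
Length factor from 40 to 25 items: n = 25/40 = 0.6250
r_new = n·r_full / (1 + (n − 1)·r_full) = 0.4614 / 0.7232 ≈ 0.6380

0.64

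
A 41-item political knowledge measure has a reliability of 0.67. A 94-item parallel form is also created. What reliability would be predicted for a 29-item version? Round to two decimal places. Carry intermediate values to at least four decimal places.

0.59

The 94-item form is not needed; work directly from the 41-item form with n = 29/41 = 0.7073.
r_{29} = n·r / (1 + (n − 1)·r) = 0.4739 / 0.8039 ≈ 0.5895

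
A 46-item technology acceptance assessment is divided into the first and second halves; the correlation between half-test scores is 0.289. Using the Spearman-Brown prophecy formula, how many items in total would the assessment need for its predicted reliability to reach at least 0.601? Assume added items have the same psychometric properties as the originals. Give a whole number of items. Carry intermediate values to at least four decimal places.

r_full = 2(0.289)/(1 + 0.289) = 0.4484
Solve Spearman-Brown for n: n = 0.601(1 − 0.4484) / [0.4484(1 − 0.601)] = 1.8529
Items = 1.8529 × 46 ≈ 85.23 → 86

86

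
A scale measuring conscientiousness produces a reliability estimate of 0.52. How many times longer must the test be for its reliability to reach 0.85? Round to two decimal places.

5.23

Rearranging the Spearman-Brown formula for n,
n = r_target (1 − r_old) / [ r_old (1 − r_target) ]
n = [0.85 × 0.48] / [0.52 × 0.15]
n = 0.4080 / 0.0780 ≈ 5.2308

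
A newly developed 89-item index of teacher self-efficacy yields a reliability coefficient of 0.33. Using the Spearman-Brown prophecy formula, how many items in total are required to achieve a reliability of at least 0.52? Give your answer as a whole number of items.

196

n = [0.52 × 0.67] / [0.33 × 0.48]
n = 0.3484 / 0.1584 ≈ 2.1995
2.1995 × 89 = 195.76 → 196 items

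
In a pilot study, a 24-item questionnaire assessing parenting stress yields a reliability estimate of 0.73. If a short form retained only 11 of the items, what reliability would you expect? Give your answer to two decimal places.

0.55

Length ratio n = 11/24 = 0.4583
Apply the Spearman-Brown prophecy formula, r' = nr / [1 + (n − 1)r]:
r_new = (0.4583 × 0.73) / (1 + (0.4583 − 1) × 0.73)
     = 0.3346 / 0.6046 = 0.5534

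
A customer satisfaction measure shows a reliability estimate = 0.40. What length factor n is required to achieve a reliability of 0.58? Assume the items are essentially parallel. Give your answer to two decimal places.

2.07

Invert Spearman-Brown to solve for n:
n = r*(1 − r) / [ r (1 − r*) ]
n = [0.58 × 0.60] / [0.40 × 0.42]
  = 0.3480 / 0.1680 = 2.0714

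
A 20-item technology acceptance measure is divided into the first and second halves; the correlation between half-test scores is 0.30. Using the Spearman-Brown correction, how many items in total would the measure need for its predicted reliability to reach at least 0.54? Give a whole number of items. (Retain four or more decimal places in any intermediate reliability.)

Corrected full-test reliability: r_full = 2 × 0.30 / (1 + 0.30) ≈ 0.4615
Solve Spearman-Brown for n: n = 0.54(1 − 0.4615) / [0.4615(1 − 0.54)] = 1.3698
Required items = 1.3698 × 20 = 27.40, so 28 items.

28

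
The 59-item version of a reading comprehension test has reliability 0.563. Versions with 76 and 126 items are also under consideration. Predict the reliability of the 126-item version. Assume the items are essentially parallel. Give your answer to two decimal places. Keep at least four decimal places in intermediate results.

0.73

Only the ratio of lengths matters: n = 126/59 = 2.1356
r_{126} = n·r / (1 + (n − 1)·r) = 1.2023 / 1.6393 ≈ 0.7334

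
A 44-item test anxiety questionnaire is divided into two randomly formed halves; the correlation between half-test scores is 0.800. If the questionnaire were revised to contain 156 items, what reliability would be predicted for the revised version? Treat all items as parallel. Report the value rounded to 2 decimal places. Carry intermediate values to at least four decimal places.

0.97

First correct the split-half correlation to full-test reliability: r_full = 2 × 0.800 / (1 + 0.800) ≈ 0.8889
Length factor from 44 to 156 items: n = 156/44 = 3.5455
r_new = n·r_full / (1 + (n − 1)·r_full) = 3.1516 / 3.2627 ≈ 0.9659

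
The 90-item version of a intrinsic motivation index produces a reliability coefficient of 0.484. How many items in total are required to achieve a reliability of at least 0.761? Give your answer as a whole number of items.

n = 0.761(1 − 0.484) / [0.484(1 − 0.761)]
n = 0.392676 / 0.115676 ≈ 3.3946
So the test needs 3.3946 × 90 ≈ 305.51 items; rounding up, 306.

306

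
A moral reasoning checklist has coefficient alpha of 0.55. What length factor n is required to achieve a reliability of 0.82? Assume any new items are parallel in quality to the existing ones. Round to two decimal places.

3.73

Spearman-Brown solved for the length factor n:
n = r*(1 − r) / [ r (1 − r*) ]
n = 0.82 × (1 − 0.55) / [ 0.55 × (1 − 0.82) ]
n = 0.3690 / 0.0990 ≈ 3.7273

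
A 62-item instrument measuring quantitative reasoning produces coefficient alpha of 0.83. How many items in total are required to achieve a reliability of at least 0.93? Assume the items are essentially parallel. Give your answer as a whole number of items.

169

n = [0.93 × 0.17] / [0.83 × 0.07]
n = 0.1581 / 0.0581 ≈ 2.7212
Items needed = n × 62 = 2.7212 × 62 ≈ 168.71 → round up to 169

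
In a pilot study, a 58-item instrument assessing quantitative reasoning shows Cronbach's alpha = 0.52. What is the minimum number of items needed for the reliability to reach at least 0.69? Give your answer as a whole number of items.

120

Spearman-Brown solved for the length factor n:
n = r_target (1 − r_old) / [ r_old (1 − r_target) ]
n = [0.69 × 0.48] / [0.52 × 0.31]
  = 0.3312 / 0.1612 = 2.0546
2.0546 × 58 = 119.17 → 120 items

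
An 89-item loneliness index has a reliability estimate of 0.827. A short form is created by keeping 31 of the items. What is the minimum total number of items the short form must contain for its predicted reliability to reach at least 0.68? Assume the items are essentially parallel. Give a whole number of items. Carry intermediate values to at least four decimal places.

40

First, r for the 31-item form: n = 31/89 = 0.3483, so r_31 = 0.3483·0.827/(1 + (0.3483 − 1)·0.827) = 0.6248
Length factor from the short form to reach 0.68: n' = 0.68(1 − 0.6248) / [0.6248(1 − 0.68)] ≈ 1.2761
Total items = 1.2761 × 31 = 39.56, rounded up to 40.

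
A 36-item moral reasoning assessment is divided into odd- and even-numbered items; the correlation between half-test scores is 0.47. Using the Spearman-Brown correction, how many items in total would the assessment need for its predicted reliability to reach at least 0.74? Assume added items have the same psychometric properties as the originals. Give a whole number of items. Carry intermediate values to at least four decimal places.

r_full = 2(0.47)/(1 + 0.47) = 0.6395
n = r_tgt(1 − r_full) / [r_full(1 − r_tgt)] = 0.74 × 0.3605 / (0.6395 × 0.26) ≈ 1.6044
Items = 1.6044 × 36 ≈ 57.76 → 58

58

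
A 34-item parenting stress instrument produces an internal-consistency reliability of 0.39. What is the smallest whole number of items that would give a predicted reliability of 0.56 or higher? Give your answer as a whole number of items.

68

Invert Spearman-Brown to solve for n:
n = r_target (1 − r_old) / [ r_old (1 − r_target) ]
n = [0.56 × 0.61] / [0.39 × 0.44]
n = 0.3416 / 0.1716 ≈ 1.9907
So the test needs 1.9907 × 34 ≈ 67.68 items; rounding up, 68.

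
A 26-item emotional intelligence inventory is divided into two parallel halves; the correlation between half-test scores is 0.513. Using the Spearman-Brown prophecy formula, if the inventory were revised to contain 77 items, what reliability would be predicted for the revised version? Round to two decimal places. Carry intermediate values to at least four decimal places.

0.86

Spearman-Brown correction (n = 2): r_full = 2·0.513/(1 + 0.513) = 0.6781
Length factor from 26 to 77 items: n = 77/26 = 2.9615
r_new = n·r_full / (1 + (n − 1)·r_full) = 2.0082 / 2.3301 ≈ 0.8619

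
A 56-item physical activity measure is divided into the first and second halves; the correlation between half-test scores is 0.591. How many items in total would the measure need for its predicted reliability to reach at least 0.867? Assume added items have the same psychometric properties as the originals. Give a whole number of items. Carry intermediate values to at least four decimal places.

r_full = 2(0.591)/(1 + 0.591) = 0.7429
n = r_tgt(1 − r_full) / [r_full(1 − r_tgt)] = 0.867 × 0.2571 / (0.7429 × 0.133) ≈ 2.2560
Required items = 2.2560 × 56 = 126.34, so 127 items.

127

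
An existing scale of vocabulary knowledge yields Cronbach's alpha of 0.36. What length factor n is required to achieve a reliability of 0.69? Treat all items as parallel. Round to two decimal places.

3.96

Invert Spearman-Brown to solve for n:
n = r_target (1 − r_old) / [ r_old (1 − r_target) ]
n = 0.69 × (1 − 0.36) / [ 0.36 × (1 − 0.69) ]
n = 0.4416 / 0.1116 ≈ 3.9570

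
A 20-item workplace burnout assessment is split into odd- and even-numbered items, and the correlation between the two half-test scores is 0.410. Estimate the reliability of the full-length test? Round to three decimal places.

0.582

r_full = 2r_hh / (1 + r_hh) = 2 × 0.410 / (1 + 0.410)
       = 0.8200 / 1.4100 = 0.5816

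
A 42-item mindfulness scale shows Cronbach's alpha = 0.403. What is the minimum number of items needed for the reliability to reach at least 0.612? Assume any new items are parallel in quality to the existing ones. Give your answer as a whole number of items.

Spearman-Brown solved for the length factor n:
n = r*(1 − r) / [ r (1 − r*) ]
n = 0.612 × (1 − 0.403) / [ 0.403 × (1 − 0.612) ]
  = 0.365364 / 0.156364 = 2.3366
So the test needs 2.3366 × 42 ≈ 98.14 items; rounding up, 99.

99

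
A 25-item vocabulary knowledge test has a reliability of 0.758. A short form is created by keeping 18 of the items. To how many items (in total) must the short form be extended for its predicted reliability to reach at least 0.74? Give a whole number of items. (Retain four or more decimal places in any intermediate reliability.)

First, r for the 18-item form: n = 18/25 = 0.7200, so r_18 = 0.7200·0.758/(1 + (0.7200 − 1)·0.758) = 0.6928
Length factor from the short form to reach 0.74: n' = 0.74(1 − 0.6928) / [0.6928(1 − 0.74)] ≈ 1.2620
Total items = 1.2620 × 18 = 22.72, rounded up to 23.

23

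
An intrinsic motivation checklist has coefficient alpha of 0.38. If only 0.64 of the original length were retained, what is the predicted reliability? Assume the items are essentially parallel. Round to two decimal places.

Apply the Spearman-Brown prophecy formula, r' = nr / [1 + (n − 1)r]:
r_new = 0.64·0.38 / [1 + (0.64 − 1)·0.38]
     = 0.2432 / 0.8632 = 0.2817

0.28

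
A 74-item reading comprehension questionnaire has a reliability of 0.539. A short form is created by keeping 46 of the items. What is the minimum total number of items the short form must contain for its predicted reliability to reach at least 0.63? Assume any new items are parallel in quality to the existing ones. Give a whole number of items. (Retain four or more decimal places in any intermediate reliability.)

108

Short-form reliability: n = 46/74 = 0.6216; r_46 = n·r/(1+(n−1)r) ≈ 0.4209
Then solve for n' with r_old = 0.4209, r_target = 0.63: n' = 0.63(1 − 0.4209)/[0.4209(1 − 0.63)] = 2.3427
Items = 2.3427 × 46 ≈ 107.76 → 108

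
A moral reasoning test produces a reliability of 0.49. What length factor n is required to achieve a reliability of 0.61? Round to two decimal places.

1.63

Spearman-Brown solved for the length factor n:
n = r*(1 − r) / [ r (1 − r*) ]
n = [0.61 × 0.51] / [0.49 × 0.39]
n = 0.3111 / 0.1911 ≈ 1.6279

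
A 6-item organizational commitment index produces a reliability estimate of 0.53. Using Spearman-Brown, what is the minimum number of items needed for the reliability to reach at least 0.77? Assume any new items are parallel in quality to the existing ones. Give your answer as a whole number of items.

18

n = 0.77(1 − 0.53) / [0.53(1 − 0.77)]
  = 0.3619 / 0.1219 = 2.9688
Items needed = n × 6 = 2.9688 × 6 ≈ 17.81 → round up to 18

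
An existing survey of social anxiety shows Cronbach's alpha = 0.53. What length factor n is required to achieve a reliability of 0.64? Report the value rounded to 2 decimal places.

1.58

Invert Spearman-Brown to solve for n:
n = r*(1 − r) / [ r (1 − r*) ]
n = 0.64 × (1 − 0.53) / [ 0.53 × (1 − 0.64) ]
n = 0.3008 / 0.1908 ≈ 1.5765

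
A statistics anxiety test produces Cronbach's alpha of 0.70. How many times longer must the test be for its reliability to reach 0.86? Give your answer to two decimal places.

n = [0.86 × 0.30] / [0.70 × 0.14]
n = 0.2580 / 0.0980 ≈ 2.6327

2.63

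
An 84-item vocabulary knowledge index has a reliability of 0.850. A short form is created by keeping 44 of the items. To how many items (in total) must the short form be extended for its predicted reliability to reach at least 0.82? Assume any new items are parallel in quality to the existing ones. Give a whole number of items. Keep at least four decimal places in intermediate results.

68

First, r for the 44-item form: n = 44/84 = 0.5238, so r_44 = 0.5238·0.850/(1 + (0.5238 − 1)·0.850) = 0.7480
Then solve for n' with r_old = 0.7480, r_target = 0.82: n' = 0.82(1 − 0.7480)/[0.7480(1 − 0.82)] = 1.5348
Items = 1.5348 × 44 ≈ 67.53 → 68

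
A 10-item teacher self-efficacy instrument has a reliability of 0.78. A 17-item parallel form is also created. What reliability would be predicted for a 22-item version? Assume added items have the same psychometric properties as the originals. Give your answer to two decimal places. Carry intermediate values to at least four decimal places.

Only the ratio of lengths matters: n = 22/10 = 2.2000
r_{22} = n·r / (1 + (n − 1)·r) = 1.7160 / 1.9360 ≈ 0.8864

0.89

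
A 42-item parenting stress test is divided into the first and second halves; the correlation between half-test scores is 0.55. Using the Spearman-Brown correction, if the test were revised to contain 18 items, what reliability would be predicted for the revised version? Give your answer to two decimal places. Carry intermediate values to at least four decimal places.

Full-test reliability from the split-half r: r_full = 2(0.55)/(1 + 0.55) = 0.7097
Then adjust to 18 items: n = 18/42 = 0.4286
r_new = n·r_full / (1 + (n − 1)·r_full) = 0.3042 / 0.5945 ≈ 0.5117

0.51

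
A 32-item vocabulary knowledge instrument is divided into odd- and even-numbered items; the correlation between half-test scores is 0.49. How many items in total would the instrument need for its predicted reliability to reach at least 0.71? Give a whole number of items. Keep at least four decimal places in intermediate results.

41

Corrected full-test reliability: r_full = 2 × 0.49 / (1 + 0.49) ≈ 0.6577
n = r_tgt(1 − r_full) / [r_full(1 − r_tgt)] = 0.71 × 0.3423 / (0.6577 × 0.29) ≈ 1.2742
Items = 1.2742 × 32 ≈ 40.77 → 41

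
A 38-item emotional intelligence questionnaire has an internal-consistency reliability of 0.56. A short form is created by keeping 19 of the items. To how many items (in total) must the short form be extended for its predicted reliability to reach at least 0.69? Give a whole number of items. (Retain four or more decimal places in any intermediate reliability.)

67

Short-form reliability: n = 19/38 = 0.5000; r_19 = n·r/(1+(n−1)r) ≈ 0.3889
Length factor from the short form to reach 0.69: n' = 0.69(1 − 0.3889) / [0.3889(1 − 0.69)] ≈ 3.4975
Total items = 3.4975 × 19 = 66.45, rounded up to 67.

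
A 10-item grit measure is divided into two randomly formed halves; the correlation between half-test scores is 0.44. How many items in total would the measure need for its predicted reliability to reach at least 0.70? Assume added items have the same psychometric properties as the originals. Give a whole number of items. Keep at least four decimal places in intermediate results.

r_full = 2(0.44)/(1 + 0.44) = 0.6111
Solve Spearman-Brown for n: n = 0.70(1 − 0.6111) / [0.6111(1 − 0.70)] = 1.4849
Required items = 1.4849 × 10 = 14.85, so 15 items.

15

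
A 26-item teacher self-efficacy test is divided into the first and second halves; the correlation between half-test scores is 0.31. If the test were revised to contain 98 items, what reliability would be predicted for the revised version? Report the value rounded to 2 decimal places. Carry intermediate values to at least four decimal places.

Spearman-Brown correction (n = 2): r_full = 2·0.31/(1 + 0.31) = 0.4733
Then adjust to 98 items: n = 98/26 = 3.7692
r_new = n·r_full / (1 + (n − 1)·r_full) = 1.7840 / 2.3107 ≈ 0.7721

0.77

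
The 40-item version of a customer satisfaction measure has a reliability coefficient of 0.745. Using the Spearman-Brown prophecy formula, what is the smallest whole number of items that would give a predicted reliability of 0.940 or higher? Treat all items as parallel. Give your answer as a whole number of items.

215

Rearranging the Spearman-Brown formula for n,
n = r*(1 − r) / [ r (1 − r*) ]
n = 0.940(1 − 0.745) / [0.745(1 − 0.940)]
n = 0.239700 / 0.044700 ≈ 5.3624
5.3624 × 40 = 214.50 → 215 items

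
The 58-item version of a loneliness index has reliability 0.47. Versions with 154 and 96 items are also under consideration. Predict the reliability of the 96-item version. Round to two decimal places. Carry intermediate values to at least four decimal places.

The 154-item form is not needed; work directly from the 58-item form with n = 96/58 = 1.6552.
r_{96} = n·r / (1 + (n − 1)·r) = 0.7779 / 1.3079 ≈ 0.5948

0.59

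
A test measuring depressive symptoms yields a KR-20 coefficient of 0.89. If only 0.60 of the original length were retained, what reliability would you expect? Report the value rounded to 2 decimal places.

0.83

Apply the Spearman-Brown prophecy formula, r' = nr / [1 + (n − 1)r]:
r_new = (0.6 × 0.89) / (1 + (0.6 − 1) × 0.89)
r_new = 0.5340 / 0.6440 ≈ 0.8292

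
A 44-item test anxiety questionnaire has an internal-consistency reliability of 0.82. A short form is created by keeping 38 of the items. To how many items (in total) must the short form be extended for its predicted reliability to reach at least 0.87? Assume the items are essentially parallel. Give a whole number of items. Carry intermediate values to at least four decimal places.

65

Short-form reliability: n = 38/44 = 0.8636; r_38 = n·r/(1+(n−1)r) ≈ 0.7973
Length factor from the short form to reach 0.87: n' = 0.87(1 − 0.7973) / [0.7973(1 − 0.87)] ≈ 1.7014
Total items = 1.7014 × 38 = 64.65, rounded up to 65.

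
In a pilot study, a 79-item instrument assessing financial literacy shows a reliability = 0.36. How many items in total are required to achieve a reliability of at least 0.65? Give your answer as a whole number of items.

261

n = [0.65 × 0.64] / [0.36 × 0.35]
  = 0.4160 / 0.1260 = 3.3016
So the test needs 3.3016 × 79 ≈ 260.83 items; rounding up, 261.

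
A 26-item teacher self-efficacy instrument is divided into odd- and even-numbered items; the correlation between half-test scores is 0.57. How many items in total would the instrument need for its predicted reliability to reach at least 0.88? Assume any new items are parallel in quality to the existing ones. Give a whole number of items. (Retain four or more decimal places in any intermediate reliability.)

r_full = 2(0.57)/(1 + 0.57) = 0.7261
n = r_tgt(1 − r_full) / [r_full(1 − r_tgt)] = 0.88 × 0.2739 / (0.7261 × 0.12) ≈ 2.7663
Required items = 2.7663 × 26 = 71.92, so 72 items.

72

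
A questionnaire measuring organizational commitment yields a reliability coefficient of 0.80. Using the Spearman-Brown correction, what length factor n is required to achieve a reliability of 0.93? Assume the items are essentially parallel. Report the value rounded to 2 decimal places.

n = 0.93 × (1 − 0.80) / [ 0.80 × (1 − 0.93) ]
n = 0.1860 / 0.0560 ≈ 3.3214

3.32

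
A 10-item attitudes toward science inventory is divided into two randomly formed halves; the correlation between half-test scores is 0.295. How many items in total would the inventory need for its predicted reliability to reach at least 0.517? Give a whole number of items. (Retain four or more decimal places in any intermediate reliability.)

r_full = 2(0.295)/(1 + 0.295) = 0.4556
Solve Spearman-Brown for n: n = 0.517(1 − 0.4556) / [0.4556(1 − 0.517)] = 1.2790
Items = 1.2790 × 10 ≈ 12.79 → 13

13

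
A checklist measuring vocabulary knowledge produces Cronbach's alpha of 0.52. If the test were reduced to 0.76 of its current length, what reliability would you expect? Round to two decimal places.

0.45

Spearman-Brown: r_new = n·r / (1 + (n − 1)·r)
r_new = (0.76 × 0.52) / (1 + (0.76 − 1) × 0.52)
r_new = 0.3952 / 0.8752 ≈ 0.4516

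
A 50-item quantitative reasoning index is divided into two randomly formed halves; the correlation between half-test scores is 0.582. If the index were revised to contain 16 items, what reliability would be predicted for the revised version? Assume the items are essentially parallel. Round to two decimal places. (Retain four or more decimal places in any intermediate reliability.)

0.47

First correct the split-half correlation to full-test reliability: r_full = 2 × 0.582 / (1 + 0.582) ≈ 0.7358
Length factor from 50 to 16 items: n = 16/50 = 0.3200
r_new = n·r_full / (1 + (n − 1)·r_full) = 0.2355 / 0.4997 ≈ 0.4713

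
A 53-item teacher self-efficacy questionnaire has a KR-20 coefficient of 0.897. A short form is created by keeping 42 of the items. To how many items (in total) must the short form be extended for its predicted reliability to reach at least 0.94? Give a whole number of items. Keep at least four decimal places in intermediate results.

First, r for the 42-item form: n = 42/53 = 0.7925, so r_42 = 0.7925·0.897/(1 + (0.7925 − 1)·0.897) = 0.8734
Then solve for n' with r_old = 0.8734, r_target = 0.94: n' = 0.94(1 − 0.8734)/[0.8734(1 − 0.94)] = 2.2709
Total items = 2.2709 × 42 = 95.38, rounded up to 96.

96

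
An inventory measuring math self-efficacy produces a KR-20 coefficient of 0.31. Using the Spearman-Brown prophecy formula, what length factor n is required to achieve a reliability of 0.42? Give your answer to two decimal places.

1.61

Rearranging the Spearman-Brown formula for n,
n = r_target (1 − r_old) / [ r_old (1 − r_target) ]
n = [0.42 × 0.69] / [0.31 × 0.58]
  = 0.2898 / 0.1798 = 1.6118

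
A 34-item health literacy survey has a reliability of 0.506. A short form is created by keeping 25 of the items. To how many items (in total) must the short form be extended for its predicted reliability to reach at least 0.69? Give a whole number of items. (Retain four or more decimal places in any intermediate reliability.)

74

Short-form reliability: n = 25/34 = 0.7353; r_25 = n·r/(1+(n−1)r) ≈ 0.4296
Then solve for n' with r_old = 0.4296, r_target = 0.69: n' = 0.69(1 − 0.4296)/[0.4296(1 − 0.69)] = 2.9553
Items = 2.9553 × 25 ≈ 73.88 → 74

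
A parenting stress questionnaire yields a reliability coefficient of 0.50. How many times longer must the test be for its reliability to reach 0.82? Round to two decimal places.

4.56

n = [0.82 × 0.50] / [0.50 × 0.18]
n = 0.4100 / 0.0900 ≈ 4.5556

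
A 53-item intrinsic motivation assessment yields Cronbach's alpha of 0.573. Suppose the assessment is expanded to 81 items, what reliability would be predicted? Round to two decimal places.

0.67

n = 81/53 = 1.5283
Apply the Spearman-Brown prophecy formula, r' = nr / [1 + (n − 1)r]:
r_new = (1.5283 × 0.573) / (1 + (1.5283 − 1) × 0.573)
     = 0.8757 / 1.3027 = 0.6722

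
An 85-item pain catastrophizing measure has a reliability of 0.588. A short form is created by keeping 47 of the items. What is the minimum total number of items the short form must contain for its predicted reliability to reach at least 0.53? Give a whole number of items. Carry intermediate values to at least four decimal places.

68

Short-form reliability: n = 47/85 = 0.5529; r_47 = n·r/(1+(n−1)r) ≈ 0.4411
Then solve for n' with r_old = 0.4411, r_target = 0.53: n' = 0.53(1 − 0.4411)/[0.4411(1 − 0.53)] = 1.4288
Total items = 1.4288 × 47 = 67.15, rounded up to 68.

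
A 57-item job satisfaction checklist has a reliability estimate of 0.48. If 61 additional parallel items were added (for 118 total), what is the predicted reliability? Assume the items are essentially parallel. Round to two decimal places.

n = 118/57 = 2.0702
Apply the Spearman-Brown prophecy formula, r' = nr / [1 + (n − 1)r]:
r_new = 2.0702·0.48 / [1 + (2.0702 − 1)·0.48]
     = 0.9937 / 1.5137 = 0.6565

0.66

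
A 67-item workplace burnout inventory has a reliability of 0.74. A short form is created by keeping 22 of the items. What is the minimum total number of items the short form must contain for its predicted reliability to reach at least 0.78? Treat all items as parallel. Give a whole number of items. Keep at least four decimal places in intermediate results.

84

First, r for the 22-item form: n = 22/67 = 0.3284, so r_22 = 0.3284·0.74/(1 + (0.3284 − 1)·0.74) = 0.4831
Length factor from the short form to reach 0.78: n' = 0.78(1 − 0.4831) / [0.4831(1 − 0.78)] ≈ 3.7935
Items = 3.7935 × 22 ≈ 83.46 → 84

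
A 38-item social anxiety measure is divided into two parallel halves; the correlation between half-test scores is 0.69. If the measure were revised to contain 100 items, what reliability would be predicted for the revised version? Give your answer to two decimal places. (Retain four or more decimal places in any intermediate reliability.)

0.92

Full-test reliability from the split-half r: r_full = 2(0.69)/(1 + 0.69) = 0.8166
Then adjust to 100 items: n = 100/38 = 2.6316
r_new = n·r_full / (1 + (n − 1)·r_full) = 2.1490 / 2.3324 ≈ 0.9214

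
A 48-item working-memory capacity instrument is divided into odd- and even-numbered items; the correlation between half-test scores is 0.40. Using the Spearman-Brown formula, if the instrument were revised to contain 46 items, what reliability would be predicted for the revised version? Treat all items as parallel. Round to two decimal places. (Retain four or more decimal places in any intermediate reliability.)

0.56

Spearman-Brown correction (n = 2): r_full = 2·0.40/(1 + 0.40) = 0.5714
Then adjust to 46 items: n = 46/48 = 0.9583
r_new = n·r_full / (1 + (n − 1)·r_full) = 0.5476 / 0.9762 ≈ 0.5610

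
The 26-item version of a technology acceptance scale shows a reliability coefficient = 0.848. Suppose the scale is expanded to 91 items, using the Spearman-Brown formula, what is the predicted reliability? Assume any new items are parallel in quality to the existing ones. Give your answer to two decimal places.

0.95

Length ratio n = 91/26 = 3.5
By Spearman-Brown, r_new = n r / (1 + (n − 1) r).
r_new = 3.5·0.848 / [1 + (3.5 − 1)·0.848]
r_new = 2.9680 / 3.1200 ≈ 0.9513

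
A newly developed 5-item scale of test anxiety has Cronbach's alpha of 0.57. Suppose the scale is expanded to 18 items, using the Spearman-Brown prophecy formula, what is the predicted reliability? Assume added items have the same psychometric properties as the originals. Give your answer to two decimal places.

0.83

The new length is 18/5 = 3.6 times the old.
r_new = (3.6 × 0.57) / (1 + (3.6 − 1) × 0.57)
     = 2.0520 / 2.4820 = 0.8268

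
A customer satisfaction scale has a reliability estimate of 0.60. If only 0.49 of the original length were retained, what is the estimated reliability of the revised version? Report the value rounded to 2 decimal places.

Apply the Spearman-Brown prophecy formula, r' = nr / [1 + (n − 1)r]:
r_new = 0.49·0.60 / [1 + (0.49 − 1)·0.60]
r_new = 0.2940 / 0.6940 ≈ 0.4236

0.42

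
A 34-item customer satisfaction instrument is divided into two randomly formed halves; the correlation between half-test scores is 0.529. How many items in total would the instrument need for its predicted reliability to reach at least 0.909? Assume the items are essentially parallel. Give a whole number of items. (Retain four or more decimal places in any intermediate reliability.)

152

r_full = 2(0.529)/(1 + 0.529) = 0.6920
Solve Spearman-Brown for n: n = 0.909(1 − 0.6920) / [0.6920(1 − 0.909)] = 4.4460
Required items = 4.4460 × 34 = 151.16, so 152 items.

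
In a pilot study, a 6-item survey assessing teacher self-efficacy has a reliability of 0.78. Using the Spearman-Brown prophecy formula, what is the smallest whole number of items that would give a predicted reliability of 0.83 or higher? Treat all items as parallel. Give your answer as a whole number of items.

9

Invert Spearman-Brown to solve for n:
n = r*(1 − r) / [ r (1 − r*) ]
n = 0.83 × (1 − 0.78) / [ 0.78 × (1 − 0.83) ]
n = 0.1826 / 0.1326 ≈ 1.3771
1.3771 × 6 = 8.26 → 9 items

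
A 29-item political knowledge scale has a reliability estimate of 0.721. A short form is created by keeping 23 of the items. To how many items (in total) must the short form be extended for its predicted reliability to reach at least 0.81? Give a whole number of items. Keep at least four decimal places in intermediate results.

First, r for the 23-item form: n = 23/29 = 0.7931, so r_23 = 0.7931·0.721/(1 + (0.7931 − 1)·0.721) = 0.6721
Then solve for n' with r_old = 0.6721, r_target = 0.81: n' = 0.81(1 − 0.6721)/[0.6721(1 − 0.81)] = 2.0799
Total items = 2.0799 × 23 = 47.84, rounded up to 48.

48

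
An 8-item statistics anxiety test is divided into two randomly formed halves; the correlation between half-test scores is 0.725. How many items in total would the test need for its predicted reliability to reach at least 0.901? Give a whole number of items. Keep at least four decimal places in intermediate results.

14

r_full = 2(0.725)/(1 + 0.725) = 0.8406
Solve Spearman-Brown for n: n = 0.901(1 − 0.8406) / [0.8406(1 − 0.901)] = 1.7258
Required items = 1.7258 × 8 = 13.81, so 14 items.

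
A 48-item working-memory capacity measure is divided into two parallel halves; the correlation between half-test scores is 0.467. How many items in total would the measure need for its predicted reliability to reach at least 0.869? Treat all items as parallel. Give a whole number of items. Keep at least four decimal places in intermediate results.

182

Corrected full-test reliability: r_full = 2 × 0.467 / (1 + 0.467) ≈ 0.6367
n = r_tgt(1 − r_full) / [r_full(1 − r_tgt)] = 0.869 × 0.3633 / (0.6367 × 0.131) ≈ 3.7851
Items = 3.7851 × 48 ≈ 181.68 → 182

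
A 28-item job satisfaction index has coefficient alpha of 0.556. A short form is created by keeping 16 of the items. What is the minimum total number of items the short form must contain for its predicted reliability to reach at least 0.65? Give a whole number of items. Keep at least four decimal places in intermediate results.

42

Short-form reliability: n = 16/28 = 0.5714; r_16 = n·r/(1+(n−1)r) ≈ 0.4171
Length factor from the short form to reach 0.65: n' = 0.65(1 − 0.4171) / [0.4171(1 − 0.65)] ≈ 2.5954
Total items = 2.5954 × 16 = 41.53, rounded up to 42.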